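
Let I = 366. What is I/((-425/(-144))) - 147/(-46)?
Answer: 2486859/19550 ≈ 127.21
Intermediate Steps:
I/((-425/(-144))) - 147/(-46) = 366/((-425/(-144))) - 147/(-46) = 366/((-425*(-1/144))) - 147*(-1/46) = 366/(425/144) + 147/46 = 366*(144/425) + 147/46 = 52704/425 + 147/46 = 2486859/19550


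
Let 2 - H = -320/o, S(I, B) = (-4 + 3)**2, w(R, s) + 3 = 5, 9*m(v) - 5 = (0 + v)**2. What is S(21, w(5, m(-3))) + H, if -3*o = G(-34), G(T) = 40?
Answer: -21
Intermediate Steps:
m(v) = 5/9 + v**2/9 (m(v) = 5/9 + (0 + v)**2/9 = 5/9 + v**2/9)
o = -40/3 (o = -1/3*40 = -40/3 ≈ -13.333)
w(R, s) = 2 (w(R, s) = -3 + 5 = 2)
S(I, B) = 1 (S(I, B) = (-1)**2 = 1)
H = -22 (H = 2 - (-320)/(-40/3) = 2 - (-320)*(-3)/40 = 2 - 1*24 = 2 - 24 = -22)
S(21, w(5, m(-3))) + H = 1 - 22 = -21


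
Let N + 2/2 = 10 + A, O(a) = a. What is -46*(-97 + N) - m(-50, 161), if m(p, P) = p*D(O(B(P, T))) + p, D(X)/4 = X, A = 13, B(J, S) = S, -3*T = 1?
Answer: 10300/3 ≈ 3433.3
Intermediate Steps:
T = -1/3 (T = -1/3*1 = -1/3 ≈ -0.33333)
D(X) = 4*X
m(p, P) = -p/3 (m(p, P) = p*(4*(-1/3)) + p = p*(-4/3) + p = -4*p/3 + p = -p/3)
N = 22 (N = -1 + (10 + 13) = -1 + 23 = 22)
-46*(-97 + N) - m(-50, 161) = -46*(-97 + 22) - (-1)*(-50)/3 = -46*(-75) - 1*50/3 = 3450 - 50/3 = 10300/3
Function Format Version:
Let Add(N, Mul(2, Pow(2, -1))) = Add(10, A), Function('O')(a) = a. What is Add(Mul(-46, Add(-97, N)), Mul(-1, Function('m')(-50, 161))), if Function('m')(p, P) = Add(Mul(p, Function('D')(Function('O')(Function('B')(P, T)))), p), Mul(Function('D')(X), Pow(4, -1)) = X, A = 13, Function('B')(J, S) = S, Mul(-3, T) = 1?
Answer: Rational(10300, 3) ≈ 3433.3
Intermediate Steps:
T = Rational(-1, 3) (T = Mul(Rational(-1, 3), 1) = Rational(-1, 3) ≈ -0.33333)
Function('D')(X) = Mul(4, X)
Function('m')(p, P) = Mul(Rational(-1, 3), p) (Function('m')(p, P) = Add(Mul(p, Mul(4, Rational(-1, 3))), p) = Add(Mul(p, Rational(-4, 3)), p) = Add(Mul(Rational(-4, 3), p), p) = Mul(Rational(-1, 3), p))
N = 22 (N = Add(-1, Add(10, 13)) = Add(-1, 23) = 22)
Add(Mul(-46, Add(-97, N)), Mul(-1, Function('m')(-50, 161))) = Add(Mul(-46, Add(-97, 22)), Mul(-1, Mul(Rational(-1, 3), -50))) = Add(Mul(-46, -75), Mul(-1, Rational(50, 3))) = Add(3450, Rational(-50, 3)) = Rational(10300, 3)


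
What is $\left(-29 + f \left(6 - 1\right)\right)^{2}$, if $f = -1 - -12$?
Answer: $676$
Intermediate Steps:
$f = 11$ ($f = -1 + 12 = 11$)
$\left(-29 + f \left(6 - 1\right)\right)^{2} = \left(-29 + 11 \left(6 - 1\right)\right)^{2} = \left(-29 + 11 \cdot 5\right)^{2} = \left(-29 + 55\right)^{2} = 26^{2} = 676$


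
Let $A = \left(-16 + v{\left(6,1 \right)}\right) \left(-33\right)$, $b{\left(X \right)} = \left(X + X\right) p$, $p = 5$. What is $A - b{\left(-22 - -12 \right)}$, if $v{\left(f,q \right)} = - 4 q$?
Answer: $760$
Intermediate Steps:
$b{\left(X \right)} = 10 X$ ($b{\left(X \right)} = \left(X + X\right) 5 = 2 X 5 = 10 X$)
$A = 660$ ($A = \left(-16 - 4\right) \left(-33\right) = \left(-20\right) \left(-33\right) = 660$)
$A - b{\left(-22 - -12 \right)} = 660 - 10 \left(-22 - -12\right) = 660 - 10 \left(-22 + 12\right) = 660 - 10 \left(-10\right) = 660 - -100 = 660 + 100 = 760$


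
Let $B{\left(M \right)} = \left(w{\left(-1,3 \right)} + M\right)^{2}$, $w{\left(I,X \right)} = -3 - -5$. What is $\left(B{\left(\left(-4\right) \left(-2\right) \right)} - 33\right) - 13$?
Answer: $54$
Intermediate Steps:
$w{\left(I,X \right)} = 2$ ($w{\left(I,X \right)} = -3 + 5 = 2$)
$B{\left(M \right)} = \left(2 + M\right)^{2}$
$\left(B{\left(\left(-4\right) \left(-2\right) \right)} - 33\right) - 13 = \left(\left(2 - -8\right)^{2} - 33\right) - 13 = \left(\left(2 + 8\right)^{2} - 33\right) - 13 = \left(10^{2} - 33\right) - 13 = \left(100 - 33\right) - 13 = 67 - 13 = 54$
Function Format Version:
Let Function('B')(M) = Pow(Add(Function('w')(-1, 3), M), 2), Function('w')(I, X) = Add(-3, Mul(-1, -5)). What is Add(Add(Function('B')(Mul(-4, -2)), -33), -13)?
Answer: 54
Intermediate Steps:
Function('w')(I, X) = 2 (Function('w')(I, X) = Add(-3, 5) = 2)
Function('B')(M) = Pow(Add(2, M), 2)
Add(Add(Function('B')(Mul(-4, -2)), -33), -13) = Add(Add(Pow(Add(2, Mul(-4, -2)), 2), -33), -13) = Add(Add(Pow(Add(2, 8), 2), -33), -13) = Add(Add(Pow(10, 2), -33), -13) = Add(Add(100, -33), -13) = Add(67, -13) = 54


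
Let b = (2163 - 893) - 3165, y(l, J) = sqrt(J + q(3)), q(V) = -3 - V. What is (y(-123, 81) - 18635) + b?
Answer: -20530 + 5*sqrt(3) ≈ -20521.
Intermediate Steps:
y(l, J) = sqrt(-6 + J) (y(l, J) = sqrt(J + (-3 - 1*3)) = sqrt(J + (-3 - 3)) = sqrt(J - 6) = sqrt(-6 + J))
b = -1895 (b = 1270 - 3165 = -1895)
(y(-123, 81) - 18635) + b = (sqrt(-6 + 81) - 18635) - 1895 = (sqrt(75) - 18635) - 1895 = (5*sqrt(3) - 18635) - 1895 = (-18635 + 5*sqrt(3)) - 1895 = -20530 + 5*sqrt(3)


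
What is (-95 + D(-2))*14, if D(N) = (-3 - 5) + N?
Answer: -1470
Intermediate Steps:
D(N) = -8 + N
(-95 + D(-2))*14 = (-95 + (-8 - 2))*14 = (-95 - 10)*14 = -105*14 = -1470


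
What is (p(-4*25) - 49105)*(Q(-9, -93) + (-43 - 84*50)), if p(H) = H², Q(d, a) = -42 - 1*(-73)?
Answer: 164710260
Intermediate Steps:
Q(d, a) = 31 (Q(d, a) = -42 + 73 = 31)
(p(-4*25) - 49105)*(Q(-9, -93) + (-43 - 84*50)) = ((-4*25)² - 49105)*(31 + (-43 - 84*50)) = ((-100)² - 49105)*(31 + (-43 - 4200)) = (10000 - 49105)*(31 - 4243) = -39105*(-4212) = 164710260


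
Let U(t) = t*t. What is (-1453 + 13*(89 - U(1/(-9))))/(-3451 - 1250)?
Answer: 23989/380781 ≈ 0.062999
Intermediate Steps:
U(t) = t**2
(-1453 + 13*(89 - U(1/(-9))))/(-3451 - 1250) = (-1453 + 13*(89 - (1/(-9))**2))/(-3451 - 1250) = (-1453 + 13*(89 - (-1/9)**2))/(-4701) = (-1453 + 13*(89 - 1*1/81))*(-1/4701) = (-1453 + 13*(89 - 1/81))*(-1/4701) = (-1453 + 13*(7208/81))*(-1/4701) = (-1453 + 93704/81)*(-1/4701) = -23989/81*(-1/4701) = 23989/380781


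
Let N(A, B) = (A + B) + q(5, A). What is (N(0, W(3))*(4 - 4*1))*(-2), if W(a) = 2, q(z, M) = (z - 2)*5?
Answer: 0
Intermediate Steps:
q(z, M) = -10 + 5*z (q(z, M) = (-2 + z)*5 = -10 + 5*z)
N(A, B) = 15 + A + B (N(A, B) = (A + B) + (-10 + 5*5) = (A + B) + (-10 + 25) = (A + B) + 15 = 15 + A + B)
(N(0, W(3))*(4 - 4*1))*(-2) = ((15 + 0 + 2)*(4 - 4*1))*(-2) = (17*(4 - 4))*(-2) = (17*0)*(-2) = 0*(-2) = 0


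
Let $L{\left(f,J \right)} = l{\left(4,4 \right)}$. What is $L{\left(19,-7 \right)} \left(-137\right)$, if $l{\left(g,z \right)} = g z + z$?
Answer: $-2740$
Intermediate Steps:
$l{\left(g,z \right)} = z + g z$
$L{\left(f,J \right)} = 20$ ($L{\left(f,J \right)} = 4 \left(1 + 4\right) = 4 \cdot 5 = 20$)
$L{\left(19,-7 \right)} \left(-137\right) = 20 \left(-137\right) = -2740$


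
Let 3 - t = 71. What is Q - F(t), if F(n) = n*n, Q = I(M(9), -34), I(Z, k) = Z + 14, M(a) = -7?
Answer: -4617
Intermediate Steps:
t = -68 (t = 3 - 1*71 = 3 - 71 = -68)
I(Z, k) = 14 + Z
Q = 7 (Q = 14 - 7 = 7)
F(n) = n**2
Q - F(t) = 7 - 1*(-68)**2 = 7 - 1*4624 = 7 - 4624 = -4617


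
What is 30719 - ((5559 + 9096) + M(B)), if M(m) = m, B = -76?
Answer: 16140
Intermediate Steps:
30719 - ((5559 + 9096) + M(B)) = 30719 - ((5559 + 9096) - 76) = 30719 - (14655 - 76) = 30719 - 1*14579 = 30719 - 14579 = 16140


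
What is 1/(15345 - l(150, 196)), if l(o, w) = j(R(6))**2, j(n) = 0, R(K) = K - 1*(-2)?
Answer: 1/15345 ≈ 6.5168e-5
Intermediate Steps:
R(K) = 2 + K (R(K) = K + 2 = 2 + K)
l(o, w) = 0 (l(o, w) = 0**2 = 0)
1/(15345 - l(150, 196)) = 1/(15345 - 1*0) = 1/(15345 + 0) = 1/15345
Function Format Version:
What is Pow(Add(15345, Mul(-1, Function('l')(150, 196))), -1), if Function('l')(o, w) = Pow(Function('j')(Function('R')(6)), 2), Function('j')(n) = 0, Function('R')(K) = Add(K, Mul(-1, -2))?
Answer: Rational(1, 15345) ≈ 6.5168e-5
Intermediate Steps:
Function('R')(K) = Add(2, K) (Function('R')(K) = Add(K, 2) = Add(2, K))
Function('l')(o, w) = 0 (Function('l')(o, w) = Pow(0, 2) = 0)
Pow(Add(15345, Mul(-1, Function('l')(150, 196))), -1) = Pow(Add(15345, Mul(-1, 0)), -1) = Pow(Add(15345, 0), -1) = Pow(15345, -1) = Rational(1, 15345)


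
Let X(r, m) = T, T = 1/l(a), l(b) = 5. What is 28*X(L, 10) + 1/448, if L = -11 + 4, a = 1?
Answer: 12549/2240 ≈ 5.6022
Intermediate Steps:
T = ⅕ (T = 1/5 = ⅕ ≈ 0.20000)
L = -7
X(r, m) = ⅕
28*X(L, 10) + 1/448 = 28*(⅕) + 1/448 = 28/5 + 1/448 = 12549/2240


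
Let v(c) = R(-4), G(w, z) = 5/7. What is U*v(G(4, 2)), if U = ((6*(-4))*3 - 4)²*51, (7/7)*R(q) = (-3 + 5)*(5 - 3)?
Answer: 1178304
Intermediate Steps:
G(w, z) = 5/7 (G(w, z) = 5*(⅐) = 5/7)
R(q) = 4 (R(q) = (-3 + 5)*(5 - 3) = 2*2 = 4)
v(c) = 4
U = 294576 (U = (-24*3 - 4)²*51 = (-72 - 4)²*51 = (-76)²*51 = 5776*51 = 294576)
U*v(G(4, 2)) = 294576*4 = 1178304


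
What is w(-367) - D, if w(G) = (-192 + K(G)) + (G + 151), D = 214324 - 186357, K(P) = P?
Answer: -28742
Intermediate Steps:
D = 27967
w(G) = -41 + 2*G (w(G) = (-192 + G) + (G + 151) = (-192 + G) + (151 + G) = -41 + 2*G)
w(-367) - D = (-41 + 2*(-367)) - 1*27967 = (-41 - 734) - 27967 = -775 - 27967 = -28742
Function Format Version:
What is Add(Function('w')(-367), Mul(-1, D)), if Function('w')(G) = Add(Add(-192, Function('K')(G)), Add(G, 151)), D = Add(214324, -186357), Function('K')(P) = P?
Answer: -28742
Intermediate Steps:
D = 27967
Function('w')(G) = Add(-41, Mul(2, G)) (Function('w')(G) = Add(Add(-192, G), Add(G, 151)) = Add(Add(-192, G), Add(151, G)) = Add(-41, Mul(2, G)))
Add(Function('w')(-367), Mul(-1, D)) = Add(Add(-41, Mul(2, -367)), Mul(-1, 27967)) = Add(Add(-41, -734), -27967) = Add(-775, -27967) = -28742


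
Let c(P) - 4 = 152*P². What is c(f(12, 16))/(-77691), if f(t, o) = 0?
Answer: -4/77691 ≈ -5.1486e-5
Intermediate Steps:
c(P) = 4 + 152*P²
c(f(12, 16))/(-77691) = (4 + 152*0²)/(-77691) = (4 + 152*0)*(-1/77691) = (4 + 0)*(-1/77691) = 4*(-1/77691) = -4/77691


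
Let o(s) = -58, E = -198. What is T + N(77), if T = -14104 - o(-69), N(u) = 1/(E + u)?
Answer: -1699567/121 ≈ -14046.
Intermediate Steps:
N(u) = 1/(-198 + u)
T = -14046 (T = -14104 - 1*(-58) = -14104 + 58 = -14046)
T + N(77) = -14046 + 1/(-198 + 77) = -14046 + 1/(-121) = -14046 - 1/121 = -1699567/121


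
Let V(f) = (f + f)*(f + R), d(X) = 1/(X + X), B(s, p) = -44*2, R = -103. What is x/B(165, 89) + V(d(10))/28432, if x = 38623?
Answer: -27453251049/62550400 ≈ -438.90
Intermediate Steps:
B(s, p) = -88
d(X) = 1/(2*X)
V(f) = 2*f*(-103 + f) (V(f) = (f + f)*(f - 103) = (2*f)*(-103 + f) = 2*f*(-103 + f))
x/B(165, 89) + V(d(10))/28432 = 38623/(-88) + (2*((½)/10)*(-103 + (½)/10))/28432 = 38623*(-1/88) + (2*((½)*(⅒))*(-103 + (½)*(⅒)))*(1/28432) = -38623/88 + (2*(1/20)*(-103 + 1/20))*(1/28432) = -38623/88 + (2*(1/20)*(-2059/20))*(1/28432) = -38623/88 - 2059/200*1/28432 = -38623/88 - 2059/5686400 = -27453251049/62550400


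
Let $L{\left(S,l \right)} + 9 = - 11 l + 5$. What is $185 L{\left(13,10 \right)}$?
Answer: $-21090$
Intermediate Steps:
$L{\left(S,l \right)} = -4 - 11 l$ ($L{\left(S,l \right)} = -9 - \left(-5 + 11 l\right) = -4 - 11 l$)
$185 L{\left(13,10 \right)} = 185 \left(-4 - 110\right) = 185 \left(-114\right) = -21090$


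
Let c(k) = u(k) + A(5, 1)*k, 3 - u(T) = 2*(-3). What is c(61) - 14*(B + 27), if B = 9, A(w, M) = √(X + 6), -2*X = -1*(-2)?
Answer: -495 + 61*√5 ≈ -358.60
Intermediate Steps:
X = -1 (X = -(-1)*(-2)/2 = -½*2 = -1)
u(T) = 9 (u(T) = 3 - 2*(-3) = 3 - 1*(-6) = 3 + 6 = 9)
A(w, M) = √5 (A(w, M) = √(-1 + 6) = √5)
c(k) = 9 + k*√5 (c(k) = 9 + √5*k = 9 + k*√5)
c(61) - 14*(B + 27) = (9 + 61*√5) - 14*(9 + 27) = (9 + 61*√5) - 14*36 = (9 + 61*√5) - 504 = -495 + 61*√5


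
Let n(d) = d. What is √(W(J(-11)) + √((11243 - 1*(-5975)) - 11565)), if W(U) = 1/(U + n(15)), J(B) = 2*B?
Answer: √(-7 + 49*√5653)/7 ≈ 8.6628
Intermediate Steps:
W(U) = 1/(15 + U) (W(U) = 1/(U + 15) = 1/(15 + U))
√(W(J(-11)) + √((11243 - 1*(-5975)) - 11565)) = √(1/(15 + 2*(-11)) + √((11243 - 1*(-5975)) - 11565)) = √(1/(15 - 22) + √((11243 + 5975) - 11565)) = √(1/(-7) + √(17218 - 11565)) = √(-⅐ + √5653)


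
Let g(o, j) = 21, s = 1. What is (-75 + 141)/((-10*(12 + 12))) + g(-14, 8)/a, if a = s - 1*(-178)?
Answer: -1129/7160 ≈ -0.15768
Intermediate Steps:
a = 179 (a = 1 - 1*(-178) = 1 + 178 = 179)
(-75 + 141)/((-10*(12 + 12))) + g(-14, 8)/a = (-75 + 141)/((-10*(12 + 12))) + 21/179 = 66/((-10*24)) + 21*(1/179) = 66/(-240) + 21/179 = 66*(-1/240) + 21/179 = -11/40 + 21/179 = -1129/7160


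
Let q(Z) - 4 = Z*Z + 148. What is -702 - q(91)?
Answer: -9135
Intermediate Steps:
q(Z) = 152 + Z² (q(Z) = 4 + (Z*Z + 148) = 4 + (Z² + 148) = 4 + (148 + Z²) = 152 + Z²)
-702 - q(91) = -702 - (152 + 91²) = -702 - (152 + 8281) = -702 - 1*8433 = -702 - 8433 = -9135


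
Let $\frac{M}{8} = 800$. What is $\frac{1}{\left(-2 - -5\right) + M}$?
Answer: $\frac{1}{6403} \approx 0.00015618$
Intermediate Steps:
$M = 6400$ ($M = 8 \cdot 800 = 6400$)
$\frac{1}{\left(-2 - -5\right) + M} = \frac{1}{\left(-2 - -5\right) + 6400} = \frac{1}{\left(-2 + 5\right) + 6400} = \frac{1}{3 + 6400} = \frac{1}{6403}$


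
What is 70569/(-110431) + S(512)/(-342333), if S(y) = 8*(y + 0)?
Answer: -24610422853/37804175523 ≈ -0.65100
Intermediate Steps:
S(y) = 8*y
70569/(-110431) + S(512)/(-342333) = 70569/(-110431) + (8*512)/(-342333) = 70569*(-1/110431) + 4096*(-1/342333) = -70569/110431 - 4096/342333 = -24610422853/37804175523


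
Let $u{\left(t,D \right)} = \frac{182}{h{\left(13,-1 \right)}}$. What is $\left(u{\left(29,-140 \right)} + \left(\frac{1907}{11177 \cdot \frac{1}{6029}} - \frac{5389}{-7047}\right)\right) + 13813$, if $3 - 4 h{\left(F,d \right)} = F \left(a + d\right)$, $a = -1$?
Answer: $\frac{1171030521449}{78764319} \approx 14868.0$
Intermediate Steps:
$h{\left(F,d \right)} = \frac{3}{4} - \frac{F \left(-1 + d\right)}{4}$
$u{\left(t,D \right)} = \frac{728}{29}$ ($u{\left(t,D \right)} = \frac{182}{\frac{3}{4} + \frac{1}{4} \cdot 13 - \frac{13}{4} \left(-1\right)} = \frac{182}{\frac{3}{4} + \frac{13}{4} + \frac{13}{4}} = \frac{182}{\frac{29}{4}} = 182 \cdot \frac{4}{29} = \frac{728}{29}$)
$\left(u{\left(29,-140 \right)} + \left(\frac{1907}{11177 \cdot \frac{1}{6029}} - \frac{5389}{-7047}\right)\right) + 13813 = \left(\frac{728}{29} + \left(\frac{1907}{11177 \cdot \frac{1}{6029}} - \frac{5389}{-7047}\right)\right) + 13813 = \left(\frac{728}{29} - \left(- \frac{5389}{7047} - \frac{1907}{11177 \cdot \frac{1}{6029}}\right)\right) + 13813 = \left(\frac{728}{29} + \left(\frac{1907}{\frac{11177}{6029}} + \frac{5389}{7047}\right)\right) + 13813 = \left(\frac{728}{29} + \left(1907 \cdot \frac{6029}{11177} + \frac{5389}{7047}\right)\right) + 13813 = \left(\frac{728}{29} + \left(\frac{11497303}{11177} + \frac{5389}{7047}\right)\right) + 13813 = \left(\frac{728}{29} + \frac{81081727094}{78764319}\right) + 13813 = \frac{83058983102}{78764319} + 13813 = \frac{1171030521449}{78764319}$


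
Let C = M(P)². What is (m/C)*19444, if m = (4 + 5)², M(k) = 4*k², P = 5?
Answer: 393741/2500 ≈ 157.50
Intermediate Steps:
m = 81 (m = 9² = 81)
C = 10000 (C = (4*5²)² = (4*25)² = 100² = 10000)
(m/C)*19444 = (81/10000)*19444 = 393741/2500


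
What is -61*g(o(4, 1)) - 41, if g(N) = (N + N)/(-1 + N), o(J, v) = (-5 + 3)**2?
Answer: -611/3 ≈ -203.67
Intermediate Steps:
o(J, v) = 4 (o(J, v) = (-2)**2 = 4)
g(N) = 2*N/(-1 + N) (g(N) = (2*N)/(-1 + N) = 2*N/(-1 + N))
-61*g(o(4, 1)) - 41 = -122*4/(-1 + 4) - 41 = -122*4/3 - 41 = -61*8/3 - 41 = -488/3 - 41 = -611/3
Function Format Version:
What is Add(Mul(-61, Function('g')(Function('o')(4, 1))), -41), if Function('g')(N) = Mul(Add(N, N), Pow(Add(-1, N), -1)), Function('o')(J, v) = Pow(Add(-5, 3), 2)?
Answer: Rational(-611, 3) ≈ -203.67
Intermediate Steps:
Function('o')(J, v) = 4 (Function('o')(J, v) = Pow(-2, 2) = 4)
Function('g')(N) = Mul(2, N, Pow(Add(-1, N), -1)) (Function('g')(N) = Mul(Mul(2, N), Pow(Add(-1, N), -1)) = Mul(2, N, Pow(Add(-1, N), -1)))
Add(Mul(-61, Function('g')(Function('o')(4, 1))), -41) = Add(Mul(-61, Mul(2, 4, Pow(Add(-1, 4), -1))), -41) = Add(Mul(-61, Mul(2, 4, Pow(3, -1))), -41) = Add(Mul(-61, Mul(2, 4, Rational(1, 3))), -41) = Add(Mul(-61, Rational(8, 3)), -41) = Add(Rational(-488, 3), -41) = Rational(-611, 3)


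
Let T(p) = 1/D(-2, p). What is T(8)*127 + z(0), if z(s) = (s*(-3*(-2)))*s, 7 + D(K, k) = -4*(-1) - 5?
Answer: -127/8 ≈ -15.875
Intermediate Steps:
D(K, k) = -8 (D(K, k) = -7 + (-4*(-1) - 5) = -7 + (4 - 5) = -7 - 1 = -8)
z(s) = 6*s² (z(s) = (s*6)*s = (6*s)*s = 6*s²)
T(p) = -⅛ (T(p) = 1/(-8) = -⅛)
T(8)*127 + z(0) = -⅛*127 + 6*0² = -127/8 + 6*0 = -127/8 + 0 = -127/8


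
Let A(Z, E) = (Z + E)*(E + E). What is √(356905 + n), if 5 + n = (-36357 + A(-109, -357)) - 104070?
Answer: √549197 ≈ 741.08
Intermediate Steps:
A(Z, E) = 2*E*(E + Z) (A(Z, E) = (E + Z)*(2*E) = 2*E*(E + Z))
n = 192292 (n = -5 + ((-36357 + 2*(-357)*(-357 - 109)) - 104070) = -5 + ((-36357 + 2*(-357)*(-466)) - 104070) = -5 + ((-36357 + 332724) - 104070) = -5 + (296367 - 104070) = -5 + 192297 = 192292)
√(356905 + n) = √(356905 + 192292) = √549197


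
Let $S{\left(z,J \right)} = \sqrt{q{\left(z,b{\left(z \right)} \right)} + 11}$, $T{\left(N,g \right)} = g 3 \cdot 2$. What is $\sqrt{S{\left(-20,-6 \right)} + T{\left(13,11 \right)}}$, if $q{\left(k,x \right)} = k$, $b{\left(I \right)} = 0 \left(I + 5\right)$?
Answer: $\sqrt{66 + 3 i} \approx 8.1261 + 0.1846 i$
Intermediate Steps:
$b{\left(I \right)} = 0$ ($b{\left(I \right)} = 0 \left(5 + I\right) = 0$)
$T{\left(N,g \right)} = 6 g$ ($T{\left(N,g \right)} = 3 g 2 = 6 g$)
$S{\left(z,J \right)} = \sqrt{11 + z}$ ($S{\left(z,J \right)} = \sqrt{z + 11} = \sqrt{11 + z}$)
$\sqrt{S{\left(-20,-6 \right)} + T{\left(13,11 \right)}} = \sqrt{\sqrt{11 - 20} + 6 \cdot 11} = \sqrt{\sqrt{-9} + 66} = \sqrt{3 i + 66} = \sqrt{66 + 3 i}$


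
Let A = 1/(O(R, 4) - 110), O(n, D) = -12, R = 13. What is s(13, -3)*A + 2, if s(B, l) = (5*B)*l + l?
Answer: 221/61 ≈ 3.6230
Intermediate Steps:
A = -1/122 (A = 1/(-12 - 110) = 1/(-122) = -1/122 ≈ -0.0081967)
s(B, l) = l + 5*B*l (s(B, l) = 5*B*l + l = l + 5*B*l)
s(13, -3)*A + 2 = -3*(1 + 5*13)*(-1/122) + 2 = -3*(1 + 65)*(-1/122) + 2 = -3*66*(-1/122) + 2 = -198*(-1/122) + 2 = 99/61 + 2 = 221/61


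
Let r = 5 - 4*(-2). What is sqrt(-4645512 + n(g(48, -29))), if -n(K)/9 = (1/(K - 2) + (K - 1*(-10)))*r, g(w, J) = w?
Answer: 15*I*sqrt(43752302)/46 ≈ 2156.9*I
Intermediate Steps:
r = 13 (r = 5 + 8 = 13)
n(K) = -1170 - 117*K - 117/(-2 + K) (n(K) = -9*(1/(K - 2) + (K - 1*(-10)))*13 = -9*(1/(-2 + K) + (K + 10))*13 = -9*(1/(-2 + K) + (10 + K))*13 = -9*(10 + K + 1/(-2 + K))*13 = -9*(130 + 13*K + 13/(-2 + K)) = -1170 - 117*K - 117/(-2 + K))
sqrt(-4645512 + n(g(48, -29))) = sqrt(-4645512 + 117*(19 - 1*48**2 - 8*48)/(-2 + 48)) = sqrt(-4645512 + 117*(19 - 1*2304 - 384)/46) = sqrt(-4645512 + 117*(1/46)*(19 - 2304 - 384)) = sqrt(-4645512 + 117*(1/46)*(-2669)) = sqrt(-4645512 - 312273/46) = sqrt(-214005825/46) = 15*I*sqrt(43752302)/46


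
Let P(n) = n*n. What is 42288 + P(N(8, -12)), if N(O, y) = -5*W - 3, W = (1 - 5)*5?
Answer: 51697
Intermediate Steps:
W = -20 (W = -4*5 = -20)
N(O, y) = 97 (N(O, y) = -5*(-20) - 3 = 100 - 3 = 97)
P(n) = n²
42288 + P(N(8, -12)) = 42288 + 97² = 42288 + 9409 = 51697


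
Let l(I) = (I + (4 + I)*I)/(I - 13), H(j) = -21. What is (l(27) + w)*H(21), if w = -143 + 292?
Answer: -4425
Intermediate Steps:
w = 149
l(I) = (I + I*(4 + I))/(-13 + I)
(l(27) + w)*H(21) = (27*(5 + 27)/(-13 + 27) + 149)*(-21) = (27*32/14 + 149)*(-21) = (27*(1/14)*32 + 149)*(-21) = (432/7 + 149)*(-21) = (1475/7)*(-21) = -4425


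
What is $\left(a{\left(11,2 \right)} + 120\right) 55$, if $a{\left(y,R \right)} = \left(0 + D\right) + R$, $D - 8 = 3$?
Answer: $7315$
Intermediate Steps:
$D = 11$ ($D = 8 + 3 = 11$)
$a{\left(y,R \right)} = 11 + R$ ($a{\left(y,R \right)} = \left(0 + 11\right) + R = 11 + R$)
$\left(a{\left(11,2 \right)} + 120\right) 55 = \left(\left(11 + 2\right) + 120\right) 55 = \left(13 + 120\right) 55 = 133 \cdot 55 = 7315$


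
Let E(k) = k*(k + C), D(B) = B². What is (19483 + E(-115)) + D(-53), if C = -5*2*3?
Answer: 38967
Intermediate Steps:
C = -30 (C = -10*3 = -30)
E(k) = k*(-30 + k) (E(k) = k*(k - 30) = k*(-30 + k))
(19483 + E(-115)) + D(-53) = (19483 - 115*(-30 - 115)) + (-53)² = (19483 - 115*(-145)) + 2809 = (19483 + 16675) + 2809 = 36158 + 2809 = 38967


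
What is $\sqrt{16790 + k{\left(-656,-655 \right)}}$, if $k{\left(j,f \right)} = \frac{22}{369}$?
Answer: $\frac{2 \sqrt{63504203}}{123} \approx 129.58$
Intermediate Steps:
$k{\left(j,f \right)} = \frac{22}{369}$ ($k{\left(j,f \right)} = 22 \cdot \frac{1}{369} = \frac{22}{369}$)
$\sqrt{16790 + k{\left(-656,-655 \right)}} = \sqrt{16790 + \frac{22}{369}} = \sqrt{\frac{6195532}{369}} = \frac{2 \sqrt{63504203}}{123}$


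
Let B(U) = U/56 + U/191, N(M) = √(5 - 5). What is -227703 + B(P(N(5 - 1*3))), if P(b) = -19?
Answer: -2435515981/10696 ≈ -2.2770e+5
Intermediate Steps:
N(M) = 0 (N(M) = √0 = 0)
B(U) = 247*U/10696 (B(U) = U*(1/56) + U*(1/191) = U/56 + U/191 = 247*U/10696)
-227703 + B(P(N(5 - 1*3))) = -227703 + (247/10696)*(-19) = -227703 - 4693/10696 = -2435515981/10696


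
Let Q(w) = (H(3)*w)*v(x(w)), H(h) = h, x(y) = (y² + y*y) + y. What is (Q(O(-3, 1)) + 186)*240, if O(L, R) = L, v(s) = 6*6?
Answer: -33120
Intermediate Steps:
x(y) = y + 2*y² (x(y) = (y² + y²) + y = 2*y² + y = y + 2*y²)
v(s) = 36
Q(w) = 108*w (Q(w) = (3*w)*36 = 108*w)
(Q(O(-3, 1)) + 186)*240 = (108*(-3) + 186)*240 = (-324 + 186)*240 = -138*240 = -33120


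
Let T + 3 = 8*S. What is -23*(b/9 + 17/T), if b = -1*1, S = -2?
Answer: 3956/171 ≈ 23.134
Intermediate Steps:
T = -19 (T = -3 + 8*(-2) = -3 - 16 = -19)
b = -1
-23*(b/9 + 17/T) = -23*(-1/9 + 17/(-19)) = -23*(-1*⅑ + 17*(-1/19)) = -23*(-⅑ - 17/19) = -23*(-172/171) = 3956/171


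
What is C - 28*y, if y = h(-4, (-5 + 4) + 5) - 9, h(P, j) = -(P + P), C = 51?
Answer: 79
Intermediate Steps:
h(P, j) = -2*P
y = -1 (y = -2*(-4) - 9 = 8 - 9 = -1)
C - 28*y = 51 - 28*(-1) = 51 + 28 = 79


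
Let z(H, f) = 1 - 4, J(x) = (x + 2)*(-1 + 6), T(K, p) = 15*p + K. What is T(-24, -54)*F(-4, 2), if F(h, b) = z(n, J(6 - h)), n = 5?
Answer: 2502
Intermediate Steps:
T(K, p) = K + 15*p
J(x) = 10 + 5*x (J(x) = (2 + x)*5 = 10 + 5*x)
z(H, f) = -3
F(h, b) = -3
T(-24, -54)*F(-4, 2) = (-24 + 15*(-54))*(-3) = (-24 - 810)*(-3) = -834*(-3) = 2502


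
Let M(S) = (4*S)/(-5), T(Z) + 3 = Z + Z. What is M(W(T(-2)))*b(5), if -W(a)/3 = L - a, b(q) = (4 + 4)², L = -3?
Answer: 3072/5 ≈ 614.40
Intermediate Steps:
T(Z) = -3 + 2*Z (T(Z) = -3 + (Z + Z) = -3 + 2*Z)
b(q) = 64 (b(q) = 8² = 64)
W(a) = 9 + 3*a (W(a) = -3*(-3 - a) = 9 + 3*a)
M(S) = -4*S/5 (M(S) = (4*S)*(-⅕) = -4*S/5)
M(W(T(-2)))*b(5) = -4*(9 + 3*(-3 + 2*(-2)))/5*64 = -4*(9 + 3*(-3 - 4))/5*64 = -4*(9 + 3*(-7))/5*64 = -4*(9 - 21)/5*64 = -⅘*(-12)*64 = (48/5)*64 = 3072/5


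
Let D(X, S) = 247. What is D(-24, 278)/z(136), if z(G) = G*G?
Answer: 247/18496 ≈ 0.013354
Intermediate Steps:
z(G) = G²
D(-24, 278)/z(136) = 247/(136²) = 247/18496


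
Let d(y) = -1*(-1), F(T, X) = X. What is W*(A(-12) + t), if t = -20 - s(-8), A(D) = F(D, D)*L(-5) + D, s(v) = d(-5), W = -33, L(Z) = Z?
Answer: -891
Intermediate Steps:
d(y) = 1
s(v) = 1
A(D) = -4*D (A(D) = D*(-5) + D = -5*D + D = -4*D)
t = -21 (t = -20 - 1*1 = -20 - 1 = -21)
W*(A(-12) + t) = -33*(-4*(-12) - 21) = -33*(48 - 21) = -33*27 = -891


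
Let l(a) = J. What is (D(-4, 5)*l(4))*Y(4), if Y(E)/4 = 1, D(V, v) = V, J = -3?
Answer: 48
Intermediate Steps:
Y(E) = 4 (Y(E) = 4*1 = 4)
l(a) = -3
(D(-4, 5)*l(4))*Y(4) = -4*(-3)*4 = 12*4 = 48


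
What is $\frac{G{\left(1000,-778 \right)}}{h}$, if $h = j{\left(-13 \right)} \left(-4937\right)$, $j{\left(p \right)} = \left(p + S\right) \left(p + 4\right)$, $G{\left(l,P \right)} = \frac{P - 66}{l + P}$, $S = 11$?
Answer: $\frac{211}{4932063} \approx 4.2781 \cdot 10^{-5}$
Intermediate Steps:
$G{\left(l,P \right)} = \frac{-66 + P}{P + l}$
$j{\left(p \right)} = \left(4 + p\right) \left(11 + p\right)$ ($j{\left(p \right)} = \left(p + 11\right) \left(p + 4\right) = \left(11 + p\right) \left(4 + p\right) = \left(4 + p\right) \left(11 + p\right)$)
$h = -88866$ ($h = \left(44 + \left(-13\right)^{2} + 15 \left(-13\right)\right) \left(-4937\right) = \left(44 + 169 - 195\right) \left(-4937\right) = 18 \left(-4937\right) = -88866$)
$\frac{G{\left(1000,-778 \right)}}{h} = \frac{\frac{1}{-778 + 1000} \left(-66 - 778\right)}{-88866} = \frac{1}{222} \left(-844\right) \left(- \frac{1}{88866}\right) = \left(- \frac{422}{111}\right) \left(- \frac{1}{88866}\right) = \frac{211}{4932063}$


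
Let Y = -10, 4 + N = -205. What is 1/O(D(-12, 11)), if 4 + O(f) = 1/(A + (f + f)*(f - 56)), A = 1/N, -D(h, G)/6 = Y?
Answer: -100319/401067 ≈ -0.25013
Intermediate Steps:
N = -209 (N = -4 - 205 = -209)
D(h, G) = 60 (D(h, G) = -6*(-10) = 60)
A = -1/209 (A = 1/(-209) = -1/209 ≈ -0.0047847)
O(f) = -4 + 1/(-1/209 + 2*f*(-56 + f)) (O(f) = -4 + 1/(-1/209 + (f + f)*(f - 56)) = -4 + 1/(-1/209 + (2*f)*(-56 + f)) = -4 + 1/(-1/209 + 2*f*(-56 + f)))
1/O(D(-12, 11)) = 1/((213 - 1672*60² + 93632*60)/(-1 - 23408*60 + 418*60²)) = 1/((213 - 1672*3600 + 5617920)/(-1 - 1404480 + 418*3600)) = 1/((213 - 6019200 + 5617920)/(-1 - 1404480 + 1504800)) = 1/(-401067/100319) = -100319/401067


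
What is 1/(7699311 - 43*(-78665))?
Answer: 1/11081906 ≈ 9.0237e-8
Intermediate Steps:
1/(7699311 - 43*(-78665)) = 1/(7699311 + 3382595) = 1/11081906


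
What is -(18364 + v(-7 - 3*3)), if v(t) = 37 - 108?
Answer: -18293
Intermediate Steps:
v(t) = -71
-(18364 + v(-7 - 3*3)) = -(18364 - 71) = -1*18293 = -18293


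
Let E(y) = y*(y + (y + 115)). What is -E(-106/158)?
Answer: 475887/6241 ≈ 76.252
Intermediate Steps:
E(y) = y*(115 + 2*y) (E(y) = y*(y + (115 + y)) = y*(115 + 2*y))
-E(-106/158) = -(-106/158)*(115 + 2*(-106/158)) = -(-106*1/158)*(115 + 2*(-106*1/158)) = -(-53)*(115 + 2*(-53/79))/79 = -(-53)*(115 - 106/79)/79 = -(-53)*8979/(79*79) = -1*(-475887/6241) = 475887/6241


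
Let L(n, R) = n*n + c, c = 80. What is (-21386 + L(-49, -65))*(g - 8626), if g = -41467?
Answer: 947008165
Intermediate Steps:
L(n, R) = 80 + n² (L(n, R) = n*n + 80 = n² + 80 = 80 + n²)
(-21386 + L(-49, -65))*(g - 8626) = (-21386 + (80 + (-49)²))*(-41467 - 8626) = (-21386 + (80 + 2401))*(-50093) = (-21386 + 2481)*(-50093) = -18905*(-50093) = 947008165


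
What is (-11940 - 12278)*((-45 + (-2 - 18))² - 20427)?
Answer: 392380036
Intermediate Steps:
(-11940 - 12278)*((-45 + (-2 - 18))² - 20427) = -24218*((-45 - 20)² - 20427) = -24218*((-65)² - 20427) = -24218*(4225 - 20427) = -24218*(-16202) = 392380036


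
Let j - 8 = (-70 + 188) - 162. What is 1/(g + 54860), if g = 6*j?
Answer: 1/54644 ≈ 1.8300e-5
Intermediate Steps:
j = -36 (j = 8 + ((-70 + 188) - 162) = 8 + (118 - 162) = 8 - 44 = -36)
g = -216 (g = 6*(-36) = -216)
1/(g + 54860) = 1/(-216 + 54860) = 1/54644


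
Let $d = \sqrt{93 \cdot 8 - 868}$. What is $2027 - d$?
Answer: $2027 - 2 i \sqrt{31} \approx 2027.0 - 11.136 i$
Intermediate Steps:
$d = 2 i \sqrt{31}$ ($d = \sqrt{744 - 868} = \sqrt{-124} = 2 i \sqrt{31} \approx 11.136 i$)
$2027 - d = 2027 - 2 i \sqrt{31}$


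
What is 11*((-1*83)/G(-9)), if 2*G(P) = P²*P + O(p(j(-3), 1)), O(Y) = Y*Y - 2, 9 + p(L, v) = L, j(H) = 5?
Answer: 166/65 ≈ 2.5538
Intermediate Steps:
p(L, v) = -9 + L
O(Y) = -2 + Y² (O(Y) = Y² - 2 = -2 + Y²)
G(P) = 7 + P³/2 (G(P) = (P²*P + (-2 + (-9 + 5)²))/2 = (P³ + (-2 + (-4)²))/2 = (P³ + (-2 + 16))/2 = (P³ + 14)/2 = (14 + P³)/2 = 7 + P³/2)
11*((-1*83)/G(-9)) = 11*((-1*83)/(7 + (½)*(-9)³)) = 11*(-83/(7 + (½)*(-729))) = 11*(-83/(7 - 729/2)) = 11*(-83/(-715/2)) = 11*(-83*(-2/715)) = 11*(166/715) = 166/65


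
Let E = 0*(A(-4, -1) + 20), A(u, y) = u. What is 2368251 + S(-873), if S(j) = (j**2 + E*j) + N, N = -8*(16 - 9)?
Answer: 3130324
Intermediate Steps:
N = -56 (N = -8*7 = -56)
E = 0 (E = 0*(-4 + 20) = 0*16 = 0)
S(j) = -56 + j**2 (S(j) = (j**2 + 0*j) - 56 = (j**2 + 0) - 56 = j**2 - 56 = -56 + j**2)
2368251 + S(-873) = 2368251 + (-56 + (-873)**2) = 2368251 + (-56 + 762129) = 2368251 + 762073 = 3130324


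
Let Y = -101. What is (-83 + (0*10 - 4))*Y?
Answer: 8787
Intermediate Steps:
(-83 + (0*10 - 4))*Y = (-83 + (0*10 - 4))*(-101) = (-83 + (0 - 4))*(-101) = (-83 - 4)*(-101) = -87*(-101) = 8787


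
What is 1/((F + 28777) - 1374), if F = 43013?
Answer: 1/70416 ≈ 1.4201e-5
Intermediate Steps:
1/((F + 28777) - 1374) = 1/((43013 + 28777) - 1374) = 1/(71790 - 1374) = 1/70416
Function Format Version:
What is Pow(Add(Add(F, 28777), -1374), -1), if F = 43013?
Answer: Rational(1, 70416) ≈ 1.4201e-5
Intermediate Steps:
Pow(Add(Add(F, 28777), -1374), -1) = Pow(Add(Add(43013, 28777), -1374), -1) = Pow(Add(71790, -1374), -1) = Pow(70416, -1) = Rational(1, 70416)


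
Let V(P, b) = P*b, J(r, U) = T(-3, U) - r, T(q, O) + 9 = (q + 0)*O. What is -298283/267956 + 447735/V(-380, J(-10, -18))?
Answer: -166062361/7368790 ≈ -22.536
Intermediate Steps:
T(q, O) = -9 + O*q (T(q, O) = -9 + (q + 0)*O = -9 + q*O = -9 + O*q)
J(r, U) = -9 - r - 3*U (J(r, U) = (-9 + U*(-3)) - r = (-9 - 3*U) - r = -9 - r - 3*U)
-298283/267956 + 447735/V(-380, J(-10, -18)) = -298283/267956 + 447735/((-380*(-9 - 1*(-10) - 3*(-18)))) = -298283*1/267956 + 447735/((-380*(-9 + 10 + 54))) = -298283/267956 + 447735/((-380*55)) = -298283/267956 + 447735/(-20900) = -298283/267956 + 447735*(-1/20900) = -298283/267956 - 4713/220 = -166062361/7368790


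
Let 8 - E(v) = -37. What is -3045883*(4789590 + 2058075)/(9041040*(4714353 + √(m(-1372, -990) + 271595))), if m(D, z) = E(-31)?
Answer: -2185069763080113063/4465294100424315728 + 1390479094213*√67910/6697941150636473592 ≈ -0.48929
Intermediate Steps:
E(v) = 45 (E(v) = 8 - 1*(-37) = 8 + 37 = 45)
m(D, z) = 45
-3045883*(4789590 + 2058075)/(9041040*(4714353 + √(m(-1372, -990) + 271595))) = -3045883*(4789590 + 2058075)/(9041040*(4714353 + √(45 + 271595))) = -3045883*456511/(602736*(4714353 + √271640)) = -3045883*456511/(602736*(4714353 + 2*√67910)) = -3045883*1/(9041040*(1571451/2282555 + 2*√67910/6847665)) = -3045883/(2841510269808/456511 + 1205472*√67910/456511)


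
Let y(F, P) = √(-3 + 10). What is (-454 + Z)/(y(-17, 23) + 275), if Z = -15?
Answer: -128975/75618 + 469*√7/75618 ≈ -1.6892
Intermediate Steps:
y(F, P) = √7
(-454 + Z)/(y(-17, 23) + 275) = (-454 - 15)/(√7 + 275) = -469/(275 + √7)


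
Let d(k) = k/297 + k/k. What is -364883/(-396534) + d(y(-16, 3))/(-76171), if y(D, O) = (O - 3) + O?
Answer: 917172380969/996744913362 ≈ 0.92017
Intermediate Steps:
y(D, O) = -3 + 2*O (y(D, O) = (-3 + O) + O = -3 + 2*O)
d(k) = 1 + k/297 (d(k) = k*(1/297) + 1 = k/297 + 1 = 1 + k/297)
-364883/(-396534) + d(y(-16, 3))/(-76171) = -364883/(-396534) + (1 + (-3 + 2*3)/297)/(-76171) = -364883*(-1/396534) + (1 + (-3 + 6)/297)*(-1/76171) = 364883/396534 + (1 + (1/297)*3)*(-1/76171) = 364883/396534 + (1 + 1/99)*(-1/76171) = 364883/396534 + (100/99)*(-1/76171) = 364883/396534 - 100/7540929 = 917172380969/996744913362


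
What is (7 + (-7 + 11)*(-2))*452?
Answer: -452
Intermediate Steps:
(7 + (-7 + 11)*(-2))*452 = (7 + 4*(-2))*452 = (7 - 8)*452 = -1*452 = -452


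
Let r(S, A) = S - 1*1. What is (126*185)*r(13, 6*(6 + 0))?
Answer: 279720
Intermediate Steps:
r(S, A) = -1 + S (r(S, A) = S - 1 = -1 + S)
(126*185)*r(13, 6*(6 + 0)) = (126*185)*(-1 + 13) = 23310*12 = 279720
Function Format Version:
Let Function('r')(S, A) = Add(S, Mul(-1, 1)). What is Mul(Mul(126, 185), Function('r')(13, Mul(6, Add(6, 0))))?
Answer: 279720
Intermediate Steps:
Function('r')(S, A) = Add(-1, S) (Function('r')(S, A) = Add(S, -1) = Add(-1, S))
Mul(Mul(126, 185), Function('r')(13, Mul(6, Add(6, 0)))) = Mul(Mul(126, 185), Add(-1, 13)) = Mul(23310, 12) = 279720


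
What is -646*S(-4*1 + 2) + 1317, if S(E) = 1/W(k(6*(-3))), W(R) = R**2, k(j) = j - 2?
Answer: 263077/200 ≈ 1315.4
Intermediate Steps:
k(j) = -2 + j
S(E) = 1/400 (S(E) = 1/((-2 + 6*(-3))**2) = 1/((-2 - 18)**2) = 1/((-20)**2) = 1/400)
-646*S(-4*1 + 2) + 1317 = -646*1/400 + 1317 = -323/200 + 1317 = 263077/200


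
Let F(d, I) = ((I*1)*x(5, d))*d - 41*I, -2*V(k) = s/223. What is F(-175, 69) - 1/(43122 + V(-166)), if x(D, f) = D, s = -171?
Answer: -1215576176378/19232583 ≈ -63204.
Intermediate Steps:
V(k) = 171/446 (V(k) = -(-171)/(2*223) = -½*(-171/223) = 171/446)
F(d, I) = -41*I + 5*I*d (F(d, I) = ((I*1)*5)*d - 41*I = (I*5)*d - 41*I = (5*I)*d - 41*I = 5*I*d - 41*I = -41*I + 5*I*d)
F(-175, 69) - 1/(43122 + V(-166)) = 69*(-41 + 5*(-175)) - 1/(43122 + 171/446) = 69*(-41 - 875) - 1/19232583/446 = 69*(-916) - 1*446/19232583 = -63204 - 446/19232583 = -1215576176378/19232583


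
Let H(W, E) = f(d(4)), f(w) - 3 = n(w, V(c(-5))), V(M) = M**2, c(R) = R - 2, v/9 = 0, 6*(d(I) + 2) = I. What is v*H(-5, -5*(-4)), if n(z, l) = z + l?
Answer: 0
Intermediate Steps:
d(I) = -2 + I/6
v = 0 (v = 9*0 = 0)
c(R) = -2 + R
n(z, l) = l + z
f(w) = 52 + w (f(w) = 3 + ((-2 - 5)**2 + w) = 3 + ((-7)**2 + w) = 3 + (49 + w) = 52 + w)
H(W, E) = 152/3 (H(W, E) = 52 + (-2 + (1/6)*4) = 52 + (-2 + 2/3) = 52 - 4/3 = 152/3)
v*H(-5, -5*(-4)) = 0*(152/3) = 0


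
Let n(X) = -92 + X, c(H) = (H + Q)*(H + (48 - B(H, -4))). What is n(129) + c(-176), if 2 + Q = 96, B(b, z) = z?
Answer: 10205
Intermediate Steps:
Q = 94 (Q = -2 + 96 = 94)
c(H) = (52 + H)*(94 + H) (c(H) = (H + 94)*(H + (48 - 1*(-4))) = (94 + H)*(H + (48 + 4)) = (94 + H)*(H + 52) = (94 + H)*(52 + H) = (52 + H)*(94 + H))
n(129) + c(-176) = (-92 + 129) + (4888 + (-176)² + 146*(-176)) = 37 + (4888 + 30976 - 25696) = 37 + 10168 = 10205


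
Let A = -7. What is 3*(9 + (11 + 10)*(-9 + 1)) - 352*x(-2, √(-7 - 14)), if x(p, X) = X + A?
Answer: 1987 - 352*I*√21 ≈ 1987.0 - 1613.1*I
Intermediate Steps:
x(p, X) = -7 + X (x(p, X) = X - 7 = -7 + X)
3*(9 + (11 + 10)*(-9 + 1)) - 352*x(-2, √(-7 - 14)) = 3*(9 + (11 + 10)*(-9 + 1)) - 352*(-7 + √(-7 - 14)) = 3*(9 + 21*(-8)) - 352*(-7 + √(-21)) = 3*(9 - 168) - 352*(-7 + I*√21) = 3*(-159) + (2464 - 352*I*√21) = -477 + (2464 - 352*I*√21) = 1987 - 352*I*√21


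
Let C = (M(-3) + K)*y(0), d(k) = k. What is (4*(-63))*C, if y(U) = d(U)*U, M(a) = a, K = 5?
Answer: 0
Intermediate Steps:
y(U) = U**2 (y(U) = U*U = U**2)
C = 0 (C = (-3 + 5)*0**2 = 2*0 = 0)
(4*(-63))*C = (4*(-63))*0 = -252*0 = 0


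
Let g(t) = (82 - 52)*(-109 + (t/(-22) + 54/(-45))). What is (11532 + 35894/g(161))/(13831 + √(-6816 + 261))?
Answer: 3090036668899/3709463070798 - 223413829*I*√6555/3709463070798 ≈ 0.83301 - 0.0048762*I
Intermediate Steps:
g(t) = -3306 - 15*t/11 (g(t) = 30*(-109 + (t*(-1/22) + 54*(-1/45))) = 30*(-109 + (-t/22 - 6/5)) = 30*(-109 + (-6/5 - t/22)) = 30*(-551/5 - t/22) = -3306 - 15*t/11)
(11532 + 35894/g(161))/(13831 + √(-6816 + 261)) = (11532 + 35894/(-3306 - 15/11*161))/(13831 + √(-6816 + 261)) = (11532 + 35894/(-3306 - 2415/11))/(13831 + √(-6555)) = (11532 + 35894/(-38781/11))/(13831 + I*√6555) = (11532 + 35894*(-11/38781))/(13831 + I*√6555) = (11532 - 394834/38781)/(13831 + I*√6555) = 446827658/(38781*(13831 + I*√6555))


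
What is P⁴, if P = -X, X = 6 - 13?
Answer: 2401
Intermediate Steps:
X = -7
P = 7 (P = -1*(-7) = 7)
P⁴ = 7⁴ = 2401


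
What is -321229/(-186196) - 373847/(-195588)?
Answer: 8277334604/2276106453 ≈ 3.6366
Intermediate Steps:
-321229/(-186196) - 373847/(-195588) = -321229*(-1/186196) - 373847*(-1/195588) = 321229/186196 + 373847/195588 = 8277334604/2276106453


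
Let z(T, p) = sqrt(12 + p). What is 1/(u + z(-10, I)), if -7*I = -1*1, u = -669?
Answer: -4683/3132842 - sqrt(595)/3132842 ≈ -0.0015026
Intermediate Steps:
I = 1/7 (I = -(-1)/7 = -1/7*(-1) = 1/7 ≈ 0.14286)
1/(u + z(-10, I)) = 1/(-669 + sqrt(12 + 1/7)) = 1/(-669 + sqrt(85/7)) = 1/(-669 + sqrt(595)/7)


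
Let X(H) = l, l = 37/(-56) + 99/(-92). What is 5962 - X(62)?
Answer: 7681293/1288 ≈ 5963.7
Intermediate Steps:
l = -2237/1288 (l = 37*(-1/56) + 99*(-1/92) = -37/56 - 99/92 = -2237/1288 ≈ -1.7368)
X(H) = -2237/1288
5962 - X(62) = 5962 - 1*(-2237/1288) = 5962 + 2237/1288 = 7681293/1288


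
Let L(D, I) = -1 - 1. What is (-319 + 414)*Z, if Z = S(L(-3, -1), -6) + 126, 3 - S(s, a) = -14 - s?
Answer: 13395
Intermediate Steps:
L(D, I) = -2
S(s, a) = 17 + s (S(s, a) = 3 - (-14 - s) = 3 + (14 + s) = 17 + s)
Z = 141 (Z = (17 - 2) + 126 = 15 + 126 = 141)
(-319 + 414)*Z = (-319 + 414)*141 = 95*141 = 13395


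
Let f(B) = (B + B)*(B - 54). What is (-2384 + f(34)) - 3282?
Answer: -7026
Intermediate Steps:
f(B) = 2*B*(-54 + B) (f(B) = (2*B)*(-54 + B) = 2*B*(-54 + B))
(-2384 + f(34)) - 3282 = (-2384 + 2*34*(-54 + 34)) - 3282 = (-2384 + 2*34*(-20)) - 3282 = (-2384 - 1360) - 3282 = -3744 - 3282 = -7026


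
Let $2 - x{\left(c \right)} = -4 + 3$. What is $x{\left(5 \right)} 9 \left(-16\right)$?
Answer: $-432$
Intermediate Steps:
$x{\left(c \right)} = 3$ ($x{\left(c \right)} = 2 - \left(-4 + 3\right) = 2 - -1 = 2 + 1 = 3$)
$x{\left(5 \right)} 9 \left(-16\right) = 3 \cdot 9 \left(-16\right) = 27 \left(-16\right) = -432$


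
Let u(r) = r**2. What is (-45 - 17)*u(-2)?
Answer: -248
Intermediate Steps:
(-45 - 17)*u(-2) = (-45 - 17)*(-2)**2 = -62*4 = -248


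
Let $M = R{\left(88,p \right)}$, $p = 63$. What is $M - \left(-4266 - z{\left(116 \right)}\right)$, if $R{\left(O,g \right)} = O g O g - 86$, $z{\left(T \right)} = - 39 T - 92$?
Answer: $30735500$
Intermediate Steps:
$z{\left(T \right)} = -92 - 39 T$
$R{\left(O,g \right)} = -86 + O^{2} g^{2}$ ($R{\left(O,g \right)} = g O^{2} g - 86 = O^{2} g^{2} - 86 = -86 + O^{2} g^{2}$)
$M = 30735850$ ($M = -86 + 88^{2} \cdot 63^{2} = -86 + 7744 \cdot 3969 = -86 + 30735936 = 30735850$)
$M - \left(-4266 - z{\left(116 \right)}\right) = 30735850 - \left(-4266 - \left(-92 - 4524\right)\right) = 30735850 - \left(-4266 - -4616\right) = 30735850 - \left(-4266 + 4616\right) = 30735850 - 350 = 30735500$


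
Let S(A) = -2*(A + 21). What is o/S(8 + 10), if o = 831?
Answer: -277/26 ≈ -10.654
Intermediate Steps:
S(A) = -42 - 2*A (S(A) = -2*(21 + A) = -42 - 2*A)
o/S(8 + 10) = 831/(-42 - 2*(8 + 10)) = 831/(-42 - 2*18) = 831/(-42 - 36) = 831/(-78) = 831*(-1/78) = -277/26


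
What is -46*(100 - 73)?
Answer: -1242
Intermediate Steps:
-46*(100 - 73) = -46*27 = -1242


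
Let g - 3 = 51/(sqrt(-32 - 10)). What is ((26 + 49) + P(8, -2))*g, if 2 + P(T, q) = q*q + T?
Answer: 255 - 1445*I*sqrt(42)/14 ≈ 255.0 - 668.91*I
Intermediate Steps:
g = 3 - 17*I*sqrt(42)/14 (g = 3 + 51/(sqrt(-32 - 10)) = 3 + 51/(sqrt(-42)) = 3 + 51/((I*sqrt(42))) = 3 + 51*(-I*sqrt(42)/42) = 3 - 17*I*sqrt(42)/14 ≈ 3.0 - 7.8695*I)
P(T, q) = -2 + T + q**2 (P(T, q) = -2 + (q*q + T) = -2 + (q**2 + T) = -2 + (T + q**2) = -2 + T + q**2)
((26 + 49) + P(8, -2))*g = ((26 + 49) + (-2 + 8 + (-2)**2))*(3 - 17*I*sqrt(42)/14) = (75 + (-2 + 8 + 4))*(3 - 17*I*sqrt(42)/14) = (75 + 10)*(3 - 17*I*sqrt(42)/14) = 85*(3 - 17*I*sqrt(42)/14) = 255 - 1445*I*sqrt(42)/14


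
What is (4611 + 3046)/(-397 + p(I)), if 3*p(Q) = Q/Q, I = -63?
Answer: -22971/1190 ≈ -19.303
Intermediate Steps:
p(Q) = ⅓ (p(Q) = (Q/Q)/3 = (⅓)*1 = ⅓)
(4611 + 3046)/(-397 + p(I)) = (4611 + 3046)/(-397 + ⅓) = 7657/(-1190/3) = 7657*(-3/1190) = -22971/1190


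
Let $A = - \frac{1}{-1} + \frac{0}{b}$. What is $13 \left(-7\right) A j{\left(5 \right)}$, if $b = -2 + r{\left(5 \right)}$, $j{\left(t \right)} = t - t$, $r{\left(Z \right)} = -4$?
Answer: $0$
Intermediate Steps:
$j{\left(t \right)} = 0$
$b = -6$ ($b = -2 - 4 = -6$)
$A = 1$ ($A = - \frac{1}{-1} + \frac{0}{-6} = \left(-1\right) \left(-1\right) + 0 \left(- \frac{1}{6}\right) = 1 + 0 = 1$)
$13 \left(-7\right) A j{\left(5 \right)} = 13 \left(-7\right) 1 \cdot 0 = \left(-91\right) 1 \cdot 0 = \left(-91\right) 0 = 0$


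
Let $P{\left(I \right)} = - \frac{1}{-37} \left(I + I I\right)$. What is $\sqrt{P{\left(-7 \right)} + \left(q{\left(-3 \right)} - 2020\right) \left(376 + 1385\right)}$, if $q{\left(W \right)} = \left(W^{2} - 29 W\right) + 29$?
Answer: $\frac{i \sqrt{4568481501}}{37} \approx 1826.8 i$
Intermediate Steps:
$q{\left(W \right)} = 29 + W^{2} - 29 W$
$P{\left(I \right)} = \frac{I}{37} + \frac{I^{2}}{37}$ ($P{\left(I \right)} = \left(-1\right) \left(- \frac{1}{37}\right) \left(I + I^{2}\right) = \frac{I + I^{2}}{37} = \frac{I}{37} + \frac{I^{2}}{37}$)
$\sqrt{P{\left(-7 \right)} + \left(q{\left(-3 \right)} - 2020\right) \left(376 + 1385\right)} = \sqrt{\frac{1}{37} \left(-7\right) \left(1 - 7\right) + \left(\left(29 + \left(-3\right)^{2} - -87\right) - 2020\right) \left(376 + 1385\right)} = \sqrt{\frac{1}{37} \left(-7\right) \left(-6\right) + \left(\left(29 + 9 + 87\right) - 2020\right) 1761} = \sqrt{\frac{42}{37} + \left(125 - 2020\right) 1761} = \sqrt{\frac{42}{37} - 3337095} = \sqrt{- \frac{123472473}{37}} = \frac{i \sqrt{4568481501}}{37}$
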